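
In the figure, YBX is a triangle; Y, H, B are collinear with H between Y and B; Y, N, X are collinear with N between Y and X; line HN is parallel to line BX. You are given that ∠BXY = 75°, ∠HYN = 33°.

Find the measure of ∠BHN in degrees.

1. ∠HNY = 75°  [HN∥BX, corresponding at N]
2. ∠NHY = 72°  [△YHN]
3. ∠BHN = 108°  [linear pair at H on YB]

∠BHN = 108°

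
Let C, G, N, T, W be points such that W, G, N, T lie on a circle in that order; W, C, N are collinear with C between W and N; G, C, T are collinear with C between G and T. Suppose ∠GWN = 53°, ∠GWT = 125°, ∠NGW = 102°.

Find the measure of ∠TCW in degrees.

1. ∠GTN = 53°  [same arc GN]
2. ∠GNW = 25°  [△WGN]
3. ∠GNT = 55°  [cyclic WGNT, opposite ∠W+∠N]
4. ∠NGT = 72°  [△GNT]
5. ∠GTW = 25°  [same arc WG]
6. ∠NWT = 72°  [same arc NT]
7. ∠TCW = 83°  [△WCT]

∠TCW = 83°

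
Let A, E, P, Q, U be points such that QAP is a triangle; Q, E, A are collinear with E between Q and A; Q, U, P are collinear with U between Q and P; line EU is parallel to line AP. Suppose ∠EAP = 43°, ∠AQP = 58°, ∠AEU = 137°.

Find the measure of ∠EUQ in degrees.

1. ∠PAQ = 43°  [E on ray AQ]
2. ∠APQ = 79°  [△QAP]
3. ∠EUQ = 79°  [EU∥AP, corresponding at U]

∠EUQ = 79°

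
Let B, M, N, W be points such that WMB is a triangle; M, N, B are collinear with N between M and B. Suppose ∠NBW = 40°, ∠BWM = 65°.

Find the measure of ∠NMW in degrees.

∠NMW = 75°

1. ∠MBW = 40°  [N on ray BM]
2. ∠BMW = 75°  [△WMB]
3. ∠NMW = 75°  [N on ray MB]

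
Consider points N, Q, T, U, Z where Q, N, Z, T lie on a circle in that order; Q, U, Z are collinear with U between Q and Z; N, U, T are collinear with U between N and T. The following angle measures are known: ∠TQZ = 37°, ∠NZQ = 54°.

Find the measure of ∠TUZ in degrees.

1. ∠NTQ = 54°  [same arc QN]
2. ∠QUT = 89°  [△QUT]
3. ∠TUZ = 91°  [linear pair at U on QZ]

∠TUZ = 91°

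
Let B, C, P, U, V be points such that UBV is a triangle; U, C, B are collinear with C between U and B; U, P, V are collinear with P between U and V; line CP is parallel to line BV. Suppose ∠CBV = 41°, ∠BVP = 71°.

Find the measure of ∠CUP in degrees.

∠CUP = 68°

1. ∠UBV = 41°  [C on ray BU]
2. ∠BVU = 71°  [P on ray VU]
3. ∠BUV = 68°  [△UBV]
4. ∠CUP = 68°  [C on UB, P on UV]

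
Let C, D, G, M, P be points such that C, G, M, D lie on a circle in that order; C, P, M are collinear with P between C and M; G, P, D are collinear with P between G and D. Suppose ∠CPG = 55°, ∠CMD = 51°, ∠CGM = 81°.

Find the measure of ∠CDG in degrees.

∠CDG = 25°

1. ∠DPM = 55°  [vertical angles at P]
2. ∠CDM = 99°  [cyclic CGMD, opposite ∠G+∠D]
3. ∠CPD = 125°  [linear pair at P on CM]
4. ∠DCM = 30°  [△CMD]
5. ∠CDG = 25°  [△CPD]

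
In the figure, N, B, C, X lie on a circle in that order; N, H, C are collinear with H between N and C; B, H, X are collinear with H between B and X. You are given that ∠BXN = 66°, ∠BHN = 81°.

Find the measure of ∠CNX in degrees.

∠CNX = 15°

1. ∠BCN = 66°  [same arc NB]
2. ∠BHC = 99°  [linear pair at H on NC]
3. ∠CBX = 15°  [△BHC]
4. ∠CNX = 15°  [same arc CX]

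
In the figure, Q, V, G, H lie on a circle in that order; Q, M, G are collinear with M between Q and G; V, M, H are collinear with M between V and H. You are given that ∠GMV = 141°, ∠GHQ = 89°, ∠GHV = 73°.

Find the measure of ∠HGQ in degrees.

1. ∠HMQ = 141°  [vertical angles at M]
2. ∠GMH = 39°  [linear pair at M on QG]
3. ∠HGQ = 68°  [△GMH]

∠HGQ = 68°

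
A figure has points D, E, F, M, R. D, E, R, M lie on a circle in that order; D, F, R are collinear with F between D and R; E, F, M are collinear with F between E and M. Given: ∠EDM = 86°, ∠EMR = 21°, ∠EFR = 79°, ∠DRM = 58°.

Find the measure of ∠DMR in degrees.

∠DMR = 57°

1. ∠ERM = 94°  [cyclic DERM, opposite ∠D+∠R]
2. ∠EDR = 21°  [same arc ER]
3. ∠MER = 65°  [△ERM]
4. ∠DRE = 36°  [△EFR]
5. ∠DER = 123°  [△DER]
6. ∠DMR = 57°  [cyclic DERM, opposite ∠E+∠M]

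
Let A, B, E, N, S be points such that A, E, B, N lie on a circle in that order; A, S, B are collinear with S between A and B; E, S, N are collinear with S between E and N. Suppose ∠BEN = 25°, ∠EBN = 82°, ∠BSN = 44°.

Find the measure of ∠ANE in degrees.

1. ∠BAN = 25°  [same arc BN]
2. ∠ASN = 136°  [linear pair at S on AB]
3. ∠ANE = 19°  [△ASN]

∠ANE = 19°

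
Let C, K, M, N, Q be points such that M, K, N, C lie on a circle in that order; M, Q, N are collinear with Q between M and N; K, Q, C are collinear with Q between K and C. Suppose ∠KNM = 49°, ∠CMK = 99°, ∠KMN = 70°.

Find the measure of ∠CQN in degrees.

∠CQN = 78°

1. ∠KCM = 49°  [same arc MK]
2. ∠CKM = 32°  [△MKC]
3. ∠KCN = 70°  [same arc KN]
4. ∠CNM = 32°  [same arc MC]
5. ∠CQN = 78°  [△NQC]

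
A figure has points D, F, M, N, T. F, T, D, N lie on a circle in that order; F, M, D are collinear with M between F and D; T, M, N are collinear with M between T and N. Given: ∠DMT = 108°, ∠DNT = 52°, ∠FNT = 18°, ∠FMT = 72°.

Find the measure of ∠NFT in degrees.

1. ∠DFT = 52°  [same arc TD]
2. ∠FTN = 56°  [△FMT]
3. ∠NFT = 106°  [△FTN]

∠NFT = 106°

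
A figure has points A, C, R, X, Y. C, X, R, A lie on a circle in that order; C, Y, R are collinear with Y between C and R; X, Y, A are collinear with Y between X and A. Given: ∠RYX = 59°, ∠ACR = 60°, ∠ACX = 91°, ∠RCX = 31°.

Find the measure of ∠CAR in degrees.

∠CAR = 92°

1. ∠AYC = 59°  [vertical angles at Y]
2. ∠CAX = 61°  [△CYA]
3. ∠AXC = 28°  [△CXA]
4. ∠ARC = 28°  [same arc CA]
5. ∠CAR = 92°  [△CRA]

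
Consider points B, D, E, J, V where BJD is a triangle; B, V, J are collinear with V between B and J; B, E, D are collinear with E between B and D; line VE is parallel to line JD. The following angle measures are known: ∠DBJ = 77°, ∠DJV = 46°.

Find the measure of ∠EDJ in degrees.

∠EDJ = 57°

1. ∠BJD = 46°  [V on ray JB]
2. ∠BDJ = 57°  [△BJD]
3. ∠EDJ = 57°  [E on ray DB]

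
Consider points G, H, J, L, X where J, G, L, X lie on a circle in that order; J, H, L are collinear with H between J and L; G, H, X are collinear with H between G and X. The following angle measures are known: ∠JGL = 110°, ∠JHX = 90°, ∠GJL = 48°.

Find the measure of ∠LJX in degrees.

1. ∠GLJ = 22°  [△JGL]
2. ∠GXJ = 22°  [same arc JG]
3. ∠LJX = 68°  [△JHX]

∠LJX = 68°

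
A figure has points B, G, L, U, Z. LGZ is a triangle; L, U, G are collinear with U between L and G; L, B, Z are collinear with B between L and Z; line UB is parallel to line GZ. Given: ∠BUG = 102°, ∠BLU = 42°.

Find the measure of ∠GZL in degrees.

1. ∠BUL = 78°  [linear pair at U on LG]
2. ∠LBU = 60°  [△LUB]
3. ∠GZL = 60°  [UB∥GZ, corresponding at B]

∠GZL = 60°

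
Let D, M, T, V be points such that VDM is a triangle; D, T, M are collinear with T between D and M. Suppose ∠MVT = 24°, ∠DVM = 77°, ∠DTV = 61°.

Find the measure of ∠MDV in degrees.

1. ∠MTV = 119°  [linear pair at T on DM]
2. ∠TMV = 37°  [△VTM]
3. ∠DMV = 37°  [T on ray MD]
4. ∠MDV = 66°  [△VDM]

∠MDV = 66°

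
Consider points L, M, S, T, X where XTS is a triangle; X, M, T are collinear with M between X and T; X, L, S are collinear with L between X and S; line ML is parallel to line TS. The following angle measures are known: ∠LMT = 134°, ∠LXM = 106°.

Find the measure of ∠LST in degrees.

∠LST = 28°

1. ∠LMX = 46°  [linear pair at M on XT]
2. ∠MLX = 28°  [△XML]
3. ∠MLS = 152°  [linear pair at L on XS]
4. ∠LST = 28°  [ML∥TS, co-interior at S–L]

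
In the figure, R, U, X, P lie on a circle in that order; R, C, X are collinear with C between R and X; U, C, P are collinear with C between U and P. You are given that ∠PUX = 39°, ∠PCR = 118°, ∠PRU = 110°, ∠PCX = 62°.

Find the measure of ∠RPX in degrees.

1. ∠PRX = 39°  [same arc XP]
2. ∠RPU = 23°  [△RCP]
3. ∠PUR = 47°  [△RUP]
4. ∠PXR = 47°  [same arc RP]
5. ∠RPX = 94°  [△RXP]

∠RPX = 94°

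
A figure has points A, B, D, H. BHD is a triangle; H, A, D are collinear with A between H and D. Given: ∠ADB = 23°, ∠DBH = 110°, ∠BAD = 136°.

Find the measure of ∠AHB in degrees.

1. ∠BDH = 23°  [A on ray DH]
2. ∠BHD = 47°  [△BHD]
3. ∠AHB = 47°  [A on ray HD]

∠AHB = 47°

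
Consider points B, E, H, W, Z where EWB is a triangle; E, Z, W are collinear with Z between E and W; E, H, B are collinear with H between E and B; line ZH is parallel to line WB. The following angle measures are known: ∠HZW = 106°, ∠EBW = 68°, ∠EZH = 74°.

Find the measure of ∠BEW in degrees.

∠BEW = 38°

1. ∠EHZ = 68°  [ZH∥WB, corresponding at H]
2. ∠HEZ = 38°  [△EZH]
3. ∠BEW = 38°  [Z on EW, H on EB]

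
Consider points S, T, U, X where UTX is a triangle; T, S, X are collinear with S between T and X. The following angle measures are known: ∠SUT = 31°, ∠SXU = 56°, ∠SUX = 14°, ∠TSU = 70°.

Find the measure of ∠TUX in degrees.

1. ∠STU = 79°  [△UTS]
2. ∠TXU = 56°  [S on ray XT]
3. ∠UTX = 79°  [S on ray TX]
4. ∠TUX = 45°  [△UTX]

∠TUX = 45°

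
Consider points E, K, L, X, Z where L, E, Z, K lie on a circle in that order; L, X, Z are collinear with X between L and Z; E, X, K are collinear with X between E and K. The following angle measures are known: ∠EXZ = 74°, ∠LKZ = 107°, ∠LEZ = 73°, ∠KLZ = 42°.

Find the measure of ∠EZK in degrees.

∠EZK = 95°

1. ∠KXL = 74°  [vertical angles at X]
2. ∠KZL = 31°  [△LZK]
3. ∠KEZ = 42°  [same arc ZK]
4. ∠KXZ = 106°  [linear pair at X on LZ]
5. ∠EKZ = 43°  [△ZXK]
6. ∠EZK = 95°  [△EZK]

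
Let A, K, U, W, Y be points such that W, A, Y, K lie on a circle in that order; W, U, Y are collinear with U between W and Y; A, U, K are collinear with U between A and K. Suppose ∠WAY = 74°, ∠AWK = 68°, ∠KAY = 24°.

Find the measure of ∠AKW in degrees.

1. ∠WKY = 106°  [cyclic WAYK, opposite ∠A+∠K]
2. ∠KWY = 24°  [same arc YK]
3. ∠KYW = 50°  [△WYK]
4. ∠KAW = 50°  [same arc WK]
5. ∠AKW = 62°  [△WAK]

∠AKW = 62°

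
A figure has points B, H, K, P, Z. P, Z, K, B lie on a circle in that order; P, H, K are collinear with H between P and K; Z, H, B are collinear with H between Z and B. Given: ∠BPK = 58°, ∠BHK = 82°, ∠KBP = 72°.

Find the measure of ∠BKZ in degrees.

1. ∠BZK = 58°  [same arc KB]
2. ∠BKP = 50°  [△PKB]
3. ∠KBZ = 48°  [△KHB]
4. ∠BKZ = 74°  [△ZKB]

∠BKZ = 74°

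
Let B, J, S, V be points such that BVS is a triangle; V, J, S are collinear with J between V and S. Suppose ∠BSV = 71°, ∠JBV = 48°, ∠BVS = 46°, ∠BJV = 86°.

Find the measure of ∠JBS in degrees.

∠JBS = 15°

1. ∠BSJ = 71°  [J on ray SV]
2. ∠BJS = 94°  [linear pair at J on VS]
3. ∠JBS = 15°  [△BJS]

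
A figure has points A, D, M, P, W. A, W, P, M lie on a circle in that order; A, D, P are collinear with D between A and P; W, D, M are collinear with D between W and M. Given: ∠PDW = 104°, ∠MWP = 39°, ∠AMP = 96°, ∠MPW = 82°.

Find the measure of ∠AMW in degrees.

∠AMW = 37°

1. ∠ADM = 104°  [vertical angles at D]
2. ∠MAP = 39°  [same arc PM]
3. ∠AMW = 37°  [△ADM]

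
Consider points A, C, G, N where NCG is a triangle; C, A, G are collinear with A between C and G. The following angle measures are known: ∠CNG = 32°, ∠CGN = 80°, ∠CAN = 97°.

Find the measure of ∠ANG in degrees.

∠ANG = 17°

1. ∠AGN = 80°  [A on ray GC]
2. ∠GAN = 83°  [linear pair at A on CG]
3. ∠ANG = 17°  [△NAG]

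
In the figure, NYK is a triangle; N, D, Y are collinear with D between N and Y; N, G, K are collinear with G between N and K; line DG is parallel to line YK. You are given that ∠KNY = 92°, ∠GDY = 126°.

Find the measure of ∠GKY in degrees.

∠GKY = 34°

1. ∠DNG = 92°  [D on NY, G on NK]
2. ∠GDN = 54°  [linear pair at D on NY]
3. ∠DGN = 34°  [△NDG]
4. ∠DGK = 146°  [linear pair at G on NK]
5. ∠GKY = 34°  [DG∥YK, co-interior at K–G]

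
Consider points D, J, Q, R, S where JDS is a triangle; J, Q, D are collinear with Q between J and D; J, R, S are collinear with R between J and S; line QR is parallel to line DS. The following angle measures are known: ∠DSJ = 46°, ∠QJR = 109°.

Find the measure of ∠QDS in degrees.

1. ∠JRQ = 46°  [QR∥DS, corresponding at R]
2. ∠JQR = 25°  [△JQR]
3. ∠DQR = 155°  [linear pair at Q on JD]
4. ∠QDS = 25°  [QR∥DS, co-interior at D–Q]

∠QDS = 25°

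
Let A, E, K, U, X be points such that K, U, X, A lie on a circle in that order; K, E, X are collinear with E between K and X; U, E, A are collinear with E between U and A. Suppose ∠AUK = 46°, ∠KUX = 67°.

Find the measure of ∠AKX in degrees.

∠AKX = 21°

1. ∠AXK = 46°  [same arc KA]
2. ∠KAX = 113°  [cyclic KUXA, opposite ∠U+∠A]
3. ∠AKX = 21°  [△KXA]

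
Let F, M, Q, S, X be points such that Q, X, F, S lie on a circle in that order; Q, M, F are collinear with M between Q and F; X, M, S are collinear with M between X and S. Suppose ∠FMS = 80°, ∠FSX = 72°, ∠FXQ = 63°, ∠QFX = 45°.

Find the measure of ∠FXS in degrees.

1. ∠QMX = 80°  [vertical angles at M]
2. ∠FMX = 100°  [linear pair at M on QF]
3. ∠FXS = 35°  [△XMF]

∠FXS = 35°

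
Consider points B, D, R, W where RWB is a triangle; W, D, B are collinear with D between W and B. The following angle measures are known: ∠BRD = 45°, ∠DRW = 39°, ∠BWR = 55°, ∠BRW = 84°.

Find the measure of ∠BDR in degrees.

∠BDR = 94°

1. ∠RBW = 41°  [△RWB]
2. ∠DBR = 41°  [D on ray BW]
3. ∠BDR = 94°  [△RDB]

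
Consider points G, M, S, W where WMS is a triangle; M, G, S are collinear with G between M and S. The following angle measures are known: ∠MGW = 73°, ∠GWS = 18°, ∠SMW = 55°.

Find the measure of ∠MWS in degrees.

∠MWS = 70°

1. ∠SGW = 107°  [linear pair at G on MS]
2. ∠GSW = 55°  [△WGS]
3. ∠MSW = 55°  [G on ray SM]
4. ∠MWS = 70°  [△WMS]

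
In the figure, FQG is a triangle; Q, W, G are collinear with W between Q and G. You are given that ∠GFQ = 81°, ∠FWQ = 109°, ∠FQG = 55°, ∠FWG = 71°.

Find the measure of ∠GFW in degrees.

∠GFW = 65°

1. ∠FGQ = 44°  [△FQG]
2. ∠FGW = 44°  [W on ray GQ]
3. ∠GFW = 65°  [△FWG]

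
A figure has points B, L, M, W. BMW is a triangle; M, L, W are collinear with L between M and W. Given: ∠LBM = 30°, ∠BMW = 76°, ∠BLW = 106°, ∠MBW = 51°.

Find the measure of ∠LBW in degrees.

∠LBW = 21°

1. ∠BWM = 53°  [△BMW]
2. ∠BWL = 53°  [L on ray WM]
3. ∠LBW = 21°  [△BLW]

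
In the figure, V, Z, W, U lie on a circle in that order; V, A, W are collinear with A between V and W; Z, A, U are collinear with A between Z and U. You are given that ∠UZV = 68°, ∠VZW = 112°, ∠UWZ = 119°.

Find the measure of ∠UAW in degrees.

1. ∠UWV = 68°  [same arc VU]
2. ∠VUW = 68°  [cyclic VZWU, opposite ∠Z+∠U]
3. ∠UVZ = 61°  [cyclic VZWU, opposite ∠V+∠W]
4. ∠UVW = 44°  [△VWU]
5. ∠VUZ = 51°  [△VZU]
6. ∠UAV = 85°  [△VAU]
7. ∠UAW = 95°  [linear pair at A on VW]

∠UAW = 95°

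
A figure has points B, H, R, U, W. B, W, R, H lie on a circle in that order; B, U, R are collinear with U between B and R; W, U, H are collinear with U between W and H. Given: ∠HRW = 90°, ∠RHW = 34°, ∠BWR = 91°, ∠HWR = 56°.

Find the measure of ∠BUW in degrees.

∠BUW = 111°

1. ∠RBW = 34°  [same arc WR]
2. ∠BRW = 55°  [△BWR]
3. ∠RUW = 69°  [△WUR]
4. ∠BUW = 111°  [linear pair at U on BR]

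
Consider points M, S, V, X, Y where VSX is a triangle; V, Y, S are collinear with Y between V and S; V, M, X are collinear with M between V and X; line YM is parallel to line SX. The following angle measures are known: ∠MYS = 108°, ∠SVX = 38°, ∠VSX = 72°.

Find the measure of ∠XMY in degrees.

1. ∠MYV = 72°  [linear pair at Y on VS]
2. ∠MVY = 38°  [Y on VS, M on VX]
3. ∠VMY = 70°  [△VYM]
4. ∠XMY = 110°  [linear pair at M on VX]

∠XMY = 110°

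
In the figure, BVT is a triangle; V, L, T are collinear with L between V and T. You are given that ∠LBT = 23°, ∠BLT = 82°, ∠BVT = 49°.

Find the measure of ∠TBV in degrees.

1. ∠BTL = 75°  [△BLT]
2. ∠BTV = 75°  [L on ray TV]
3. ∠TBV = 56°  [△BVT]

∠TBV = 56°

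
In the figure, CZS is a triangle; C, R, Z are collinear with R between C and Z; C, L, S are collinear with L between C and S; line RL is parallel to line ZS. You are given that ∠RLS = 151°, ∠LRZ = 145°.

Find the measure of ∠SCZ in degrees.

1. ∠CLR = 29°  [linear pair at L on CS]
2. ∠CRL = 35°  [linear pair at R on CZ]
3. ∠LCR = 116°  [△CRL]
4. ∠SCZ = 116°  [R on CZ, L on CS]

∠SCZ = 116°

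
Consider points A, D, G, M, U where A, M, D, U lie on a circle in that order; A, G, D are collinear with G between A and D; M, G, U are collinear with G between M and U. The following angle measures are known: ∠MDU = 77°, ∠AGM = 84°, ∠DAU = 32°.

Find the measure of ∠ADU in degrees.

1. ∠DGU = 84°  [vertical angles at G]
2. ∠DMU = 32°  [same arc DU]
3. ∠DUM = 71°  [△MDU]
4. ∠ADU = 25°  [△DGU]

∠ADU = 25°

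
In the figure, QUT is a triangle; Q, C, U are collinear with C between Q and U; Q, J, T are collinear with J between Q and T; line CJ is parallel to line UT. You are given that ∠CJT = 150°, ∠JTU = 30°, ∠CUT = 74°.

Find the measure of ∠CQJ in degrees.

∠CQJ = 76°

1. ∠QTU = 30°  [J on ray TQ]
2. ∠QUT = 74°  [C on ray UQ]
3. ∠TQU = 76°  [△QUT]
4. ∠CQJ = 76°  [C on QU, J on QT]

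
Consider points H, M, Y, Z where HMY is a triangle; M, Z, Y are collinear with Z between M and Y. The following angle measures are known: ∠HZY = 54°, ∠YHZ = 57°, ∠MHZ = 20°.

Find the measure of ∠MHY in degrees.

∠MHY = 77°

1. ∠HYZ = 69°  [△HZY]
2. ∠HZM = 126°  [linear pair at Z on MY]
3. ∠HMZ = 34°  [△HMZ]
4. ∠HYM = 69°  [Z on ray YM]
5. ∠HMY = 34°  [Z on ray MY]
6. ∠MHY = 77°  [△HMY]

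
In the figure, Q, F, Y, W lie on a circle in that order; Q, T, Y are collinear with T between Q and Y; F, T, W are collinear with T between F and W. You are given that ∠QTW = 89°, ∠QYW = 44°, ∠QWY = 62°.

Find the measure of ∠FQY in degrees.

1. ∠FTY = 89°  [vertical angles at T]
2. ∠QFW = 44°  [same arc QW]
3. ∠FTQ = 91°  [linear pair at T on QY]
4. ∠FQY = 45°  [△QTF]

∠FQY = 45°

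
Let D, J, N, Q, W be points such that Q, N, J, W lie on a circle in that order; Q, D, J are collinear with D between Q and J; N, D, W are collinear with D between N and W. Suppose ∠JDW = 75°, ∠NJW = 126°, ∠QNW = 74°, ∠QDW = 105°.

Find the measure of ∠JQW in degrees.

1. ∠NQW = 54°  [cyclic QNJW, opposite ∠Q+∠J]
2. ∠NWQ = 52°  [△QNW]
3. ∠JQW = 23°  [△QDW]

∠JQW = 23°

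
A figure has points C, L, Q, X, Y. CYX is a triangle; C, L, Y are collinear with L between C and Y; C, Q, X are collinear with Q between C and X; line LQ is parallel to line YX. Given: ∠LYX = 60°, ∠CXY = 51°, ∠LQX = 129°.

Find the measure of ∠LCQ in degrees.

1. ∠CYX = 60°  [L on ray YC]
2. ∠XCY = 69°  [△CYX]
3. ∠LCQ = 69°  [L on CY, Q on CX]

∠LCQ = 69°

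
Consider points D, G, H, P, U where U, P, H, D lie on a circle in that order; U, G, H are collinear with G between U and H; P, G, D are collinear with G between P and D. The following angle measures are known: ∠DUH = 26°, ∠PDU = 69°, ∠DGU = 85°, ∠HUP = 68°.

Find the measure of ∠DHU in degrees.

1. ∠DGH = 95°  [linear pair at G on UH]
2. ∠HDP = 68°  [same arc PH]
3. ∠DHU = 17°  [△HGD]

∠DHU = 17°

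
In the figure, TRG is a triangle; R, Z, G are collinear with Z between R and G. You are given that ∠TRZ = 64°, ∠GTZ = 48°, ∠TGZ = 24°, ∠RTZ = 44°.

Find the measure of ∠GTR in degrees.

1. ∠GRT = 64°  [Z on ray RG]
2. ∠RGT = 24°  [Z on ray GR]
3. ∠GTR = 92°  [△TRG]

∠GTR = 92°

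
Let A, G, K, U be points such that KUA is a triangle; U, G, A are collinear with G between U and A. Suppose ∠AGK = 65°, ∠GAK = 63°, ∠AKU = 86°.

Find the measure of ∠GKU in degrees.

1. ∠KGU = 115°  [linear pair at G on UA]
2. ∠KAU = 63°  [G on ray AU]
3. ∠AUK = 31°  [△KUA]
4. ∠GUK = 31°  [G on ray UA]
5. ∠GKU = 34°  [△KUG]

∠GKU = 34°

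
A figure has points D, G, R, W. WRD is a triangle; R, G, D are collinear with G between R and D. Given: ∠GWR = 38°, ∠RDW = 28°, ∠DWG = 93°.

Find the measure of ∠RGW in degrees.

∠RGW = 121°

1. ∠GDW = 28°  [G on ray DR]
2. ∠DGW = 59°  [△WGD]
3. ∠RGW = 121°  [linear pair at G on RD]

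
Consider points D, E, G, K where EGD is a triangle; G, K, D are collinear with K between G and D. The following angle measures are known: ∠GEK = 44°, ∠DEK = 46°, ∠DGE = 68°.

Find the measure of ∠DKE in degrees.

1. ∠EGK = 68°  [K on ray GD]
2. ∠EKG = 68°  [△EGK]
3. ∠DKE = 112°  [linear pair at K on GD]

∠DKE = 112°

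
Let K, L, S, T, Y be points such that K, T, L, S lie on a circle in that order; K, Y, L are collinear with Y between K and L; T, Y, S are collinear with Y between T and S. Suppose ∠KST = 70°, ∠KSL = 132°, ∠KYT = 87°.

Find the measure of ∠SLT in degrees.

1. ∠KLT = 70°  [same arc KT]
2. ∠KTL = 48°  [cyclic KTLS, opposite ∠T+∠S]
3. ∠LYT = 93°  [linear pair at Y on KL]
4. ∠LKT = 62°  [△KTL]
5. ∠LTS = 17°  [△TYL]
6. ∠LST = 62°  [same arc TL]
7. ∠SLT = 101°  [△TLS]

∠SLT = 101°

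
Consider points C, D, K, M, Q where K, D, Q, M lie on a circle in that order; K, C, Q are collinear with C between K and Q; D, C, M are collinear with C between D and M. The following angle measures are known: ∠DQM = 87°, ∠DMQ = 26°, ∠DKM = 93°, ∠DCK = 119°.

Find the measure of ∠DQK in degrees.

1. ∠MDQ = 67°  [△DQM]
2. ∠DCQ = 61°  [linear pair at C on KQ]
3. ∠DQK = 52°  [△DCQ]

∠DQK = 52°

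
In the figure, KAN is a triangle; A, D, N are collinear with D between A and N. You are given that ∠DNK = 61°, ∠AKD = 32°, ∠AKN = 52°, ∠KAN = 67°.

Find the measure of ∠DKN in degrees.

1. ∠DAK = 67°  [D on ray AN]
2. ∠ADK = 81°  [△KAD]
3. ∠KDN = 99°  [linear pair at D on AN]
4. ∠DKN = 20°  [△KDN]

∠DKN = 20°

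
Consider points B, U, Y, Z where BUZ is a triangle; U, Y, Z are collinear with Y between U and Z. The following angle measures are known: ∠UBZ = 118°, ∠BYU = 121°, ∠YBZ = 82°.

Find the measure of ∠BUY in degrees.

∠BUY = 23°

1. ∠BYZ = 59°  [linear pair at Y on UZ]
2. ∠BZY = 39°  [△BYZ]
3. ∠BZU = 39°  [Y on ray ZU]
4. ∠BUZ = 23°  [△BUZ]
5. ∠BUY = 23°  [Y on ray UZ]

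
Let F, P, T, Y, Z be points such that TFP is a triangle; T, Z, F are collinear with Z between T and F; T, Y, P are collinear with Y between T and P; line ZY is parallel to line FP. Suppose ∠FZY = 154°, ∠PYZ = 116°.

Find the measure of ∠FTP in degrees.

∠FTP = 90°

1. ∠TZY = 26°  [linear pair at Z on TF]
2. ∠TYZ = 64°  [linear pair at Y on TP]
3. ∠YTZ = 90°  [△TZY]
4. ∠FTP = 90°  [Z on TF, Y on TP]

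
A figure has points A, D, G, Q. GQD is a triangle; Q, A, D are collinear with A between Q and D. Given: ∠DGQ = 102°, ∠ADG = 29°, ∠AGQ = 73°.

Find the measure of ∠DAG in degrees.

1. ∠GDQ = 29°  [A on ray DQ]
2. ∠DQG = 49°  [△GQD]
3. ∠AQG = 49°  [A on ray QD]
4. ∠GAQ = 58°  [△GQA]
5. ∠DAG = 122°  [linear pair at A on QD]

∠DAG = 122°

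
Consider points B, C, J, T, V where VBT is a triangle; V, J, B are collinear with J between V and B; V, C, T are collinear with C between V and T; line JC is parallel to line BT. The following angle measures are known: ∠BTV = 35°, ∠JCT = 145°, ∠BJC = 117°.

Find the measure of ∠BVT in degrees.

∠BVT = 82°

1. ∠JCV = 35°  [JC∥BT, corresponding at C]
2. ∠CJV = 63°  [linear pair at J on VB]
3. ∠CVJ = 82°  [△VJC]
4. ∠BVT = 82°  [J on VB, C on VT]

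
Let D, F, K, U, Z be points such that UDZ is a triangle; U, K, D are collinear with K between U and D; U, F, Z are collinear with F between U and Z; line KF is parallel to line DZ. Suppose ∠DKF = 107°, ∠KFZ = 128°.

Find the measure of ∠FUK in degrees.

∠FUK = 55°

1. ∠FKU = 73°  [linear pair at K on UD]
2. ∠KFU = 52°  [linear pair at F on UZ]
3. ∠FUK = 55°  [△UKF]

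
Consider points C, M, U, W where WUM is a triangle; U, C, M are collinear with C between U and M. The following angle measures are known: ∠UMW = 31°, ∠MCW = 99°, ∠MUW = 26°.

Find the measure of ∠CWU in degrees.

∠CWU = 73°

1. ∠UCW = 81°  [linear pair at C on UM]
2. ∠CUW = 26°  [C on ray UM]
3. ∠CWU = 73°  [△WUC]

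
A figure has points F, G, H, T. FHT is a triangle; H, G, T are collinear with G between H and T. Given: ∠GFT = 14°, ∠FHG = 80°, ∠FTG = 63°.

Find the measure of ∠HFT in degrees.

1. ∠FHT = 80°  [G on ray HT]
2. ∠FTH = 63°  [G on ray TH]
3. ∠HFT = 37°  [△FHT]

∠HFT = 37°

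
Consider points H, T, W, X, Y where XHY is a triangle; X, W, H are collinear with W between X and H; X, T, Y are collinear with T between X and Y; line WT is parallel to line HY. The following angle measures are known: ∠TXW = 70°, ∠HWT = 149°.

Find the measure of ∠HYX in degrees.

∠HYX = 79°

1. ∠TWX = 31°  [linear pair at W on XH]
2. ∠WTX = 79°  [△XWT]
3. ∠HYX = 79°  [WT∥HY, corresponding at T]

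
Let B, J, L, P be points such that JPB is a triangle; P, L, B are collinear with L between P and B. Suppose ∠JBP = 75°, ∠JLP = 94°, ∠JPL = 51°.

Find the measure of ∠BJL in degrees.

1. ∠JBL = 75°  [L on ray BP]
2. ∠BLJ = 86°  [linear pair at L on PB]
3. ∠BJL = 19°  [△JLB]

∠BJL = 19°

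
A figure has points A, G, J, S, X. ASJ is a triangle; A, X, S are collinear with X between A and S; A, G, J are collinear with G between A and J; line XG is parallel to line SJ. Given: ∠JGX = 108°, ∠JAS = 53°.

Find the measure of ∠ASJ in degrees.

∠ASJ = 55°

1. ∠AGX = 72°  [linear pair at G on AJ]
2. ∠GAX = 53°  [X on AS, G on AJ]
3. ∠AXG = 55°  [△AXG]
4. ∠ASJ = 55°  [XG∥SJ, corresponding at X]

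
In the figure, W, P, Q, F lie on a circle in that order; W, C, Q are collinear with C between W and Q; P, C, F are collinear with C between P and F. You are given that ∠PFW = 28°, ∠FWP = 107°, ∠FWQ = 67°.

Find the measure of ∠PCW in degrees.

1. ∠PQW = 28°  [same arc WP]
2. ∠FPQ = 67°  [same arc QF]
3. ∠PCQ = 85°  [△PCQ]
4. ∠PCW = 95°  [linear pair at C on WQ]

∠PCW = 95°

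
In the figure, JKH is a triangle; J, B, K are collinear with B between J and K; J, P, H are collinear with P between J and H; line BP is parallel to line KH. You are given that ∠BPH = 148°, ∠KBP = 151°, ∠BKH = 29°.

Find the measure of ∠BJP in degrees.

∠BJP = 119°

1. ∠BPJ = 32°  [linear pair at P on JH]
2. ∠JBP = 29°  [linear pair at B on JK]
3. ∠BJP = 119°  [△JBP]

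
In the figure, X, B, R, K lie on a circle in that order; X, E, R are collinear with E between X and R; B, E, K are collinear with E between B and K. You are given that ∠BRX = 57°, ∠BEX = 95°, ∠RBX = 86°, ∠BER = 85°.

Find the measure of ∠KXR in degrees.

1. ∠BKX = 57°  [same arc XB]
2. ∠KEX = 85°  [vertical angles at E]
3. ∠KXR = 38°  [△XEK]

∠KXR = 38°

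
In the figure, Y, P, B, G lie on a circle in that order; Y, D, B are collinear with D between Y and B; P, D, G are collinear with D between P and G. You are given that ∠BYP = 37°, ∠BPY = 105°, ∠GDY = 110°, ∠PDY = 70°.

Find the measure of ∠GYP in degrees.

1. ∠PBY = 38°  [△YPB]
2. ∠GPY = 73°  [△YDP]
3. ∠PGY = 38°  [same arc YP]
4. ∠GYP = 69°  [△YPG]

∠GYP = 69°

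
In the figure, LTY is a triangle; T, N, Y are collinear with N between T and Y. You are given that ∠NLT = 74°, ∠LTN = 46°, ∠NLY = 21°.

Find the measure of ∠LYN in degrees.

1. ∠LNT = 60°  [△LTN]
2. ∠LNY = 120°  [linear pair at N on TY]
3. ∠LYN = 39°  [△LNY]

∠LYN = 39°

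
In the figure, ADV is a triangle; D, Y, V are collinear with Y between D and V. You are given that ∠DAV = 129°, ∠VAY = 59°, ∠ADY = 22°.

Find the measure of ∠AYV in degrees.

1. ∠ADV = 22°  [Y on ray DV]
2. ∠AVD = 29°  [△ADV]
3. ∠AVY = 29°  [Y on ray VD]
4. ∠AYV = 92°  [△AYV]

∠AYV = 92°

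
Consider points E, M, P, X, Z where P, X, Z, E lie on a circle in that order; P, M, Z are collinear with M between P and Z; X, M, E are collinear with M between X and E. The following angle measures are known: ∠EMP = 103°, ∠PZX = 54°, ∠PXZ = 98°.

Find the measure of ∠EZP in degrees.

∠EZP = 75°

1. ∠PEX = 54°  [same arc PX]
2. ∠PEZ = 82°  [cyclic PXZE, opposite ∠X+∠E]
3. ∠EPZ = 23°  [△PME]
4. ∠EZP = 75°  [△PZE]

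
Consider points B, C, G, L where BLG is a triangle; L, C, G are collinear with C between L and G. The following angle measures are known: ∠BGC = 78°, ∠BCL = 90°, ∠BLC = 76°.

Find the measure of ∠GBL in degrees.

∠GBL = 26°

1. ∠BGL = 78°  [C on ray GL]
2. ∠BLG = 76°  [C on ray LG]
3. ∠GBL = 26°  [△BLG]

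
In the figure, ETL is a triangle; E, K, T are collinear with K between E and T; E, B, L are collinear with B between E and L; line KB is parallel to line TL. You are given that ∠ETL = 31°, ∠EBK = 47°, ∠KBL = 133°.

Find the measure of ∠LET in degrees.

∠LET = 102°

1. ∠BKE = 31°  [KB∥TL, corresponding at K]
2. ∠BEK = 102°  [△EKB]
3. ∠LET = 102°  [K on ET, B on EL]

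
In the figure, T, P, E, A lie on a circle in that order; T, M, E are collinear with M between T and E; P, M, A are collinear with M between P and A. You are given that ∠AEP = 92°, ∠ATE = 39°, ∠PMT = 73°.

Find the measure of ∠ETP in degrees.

1. ∠APE = 39°  [same arc EA]
2. ∠EAP = 49°  [△PEA]
3. ∠ETP = 49°  [same arc PE]

∠ETP = 49°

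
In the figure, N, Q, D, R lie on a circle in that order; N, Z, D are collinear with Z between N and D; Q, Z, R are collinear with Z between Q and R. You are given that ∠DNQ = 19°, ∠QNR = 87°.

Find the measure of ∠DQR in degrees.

1. ∠DRQ = 19°  [same arc QD]
2. ∠QDR = 93°  [cyclic NQDR, opposite ∠N+∠D]
3. ∠DQR = 68°  [△QDR]

∠DQR = 68°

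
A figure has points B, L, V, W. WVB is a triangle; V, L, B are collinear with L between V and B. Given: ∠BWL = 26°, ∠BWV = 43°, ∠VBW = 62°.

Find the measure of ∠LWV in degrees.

∠LWV = 17°

1. ∠BVW = 75°  [△WVB]
2. ∠LBW = 62°  [L on ray BV]
3. ∠LVW = 75°  [L on ray VB]
4. ∠BLW = 92°  [△WLB]
5. ∠VLW = 88°  [linear pair at L on VB]
6. ∠LWV = 17°  [△WVL]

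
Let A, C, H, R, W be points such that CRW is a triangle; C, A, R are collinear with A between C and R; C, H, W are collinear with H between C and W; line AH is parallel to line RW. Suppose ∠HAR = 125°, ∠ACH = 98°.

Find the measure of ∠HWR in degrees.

∠HWR = 27°

1. ∠CAH = 55°  [linear pair at A on CR]
2. ∠AHC = 27°  [△CAH]
3. ∠AHW = 153°  [linear pair at H on CW]
4. ∠HWR = 27°  [AH∥RW, co-interior at W–H]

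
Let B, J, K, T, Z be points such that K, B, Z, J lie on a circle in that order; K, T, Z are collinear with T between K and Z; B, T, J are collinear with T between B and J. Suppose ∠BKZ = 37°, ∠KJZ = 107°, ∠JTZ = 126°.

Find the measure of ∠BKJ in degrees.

∠BKJ = 93°

1. ∠KBZ = 73°  [cyclic KBZJ, opposite ∠B+∠J]
2. ∠BTK = 126°  [vertical angles at T]
3. ∠BZK = 70°  [△KBZ]
4. ∠JBK = 17°  [△KTB]
5. ∠BJK = 70°  [same arc KB]
6. ∠BKJ = 93°  [△KBJ]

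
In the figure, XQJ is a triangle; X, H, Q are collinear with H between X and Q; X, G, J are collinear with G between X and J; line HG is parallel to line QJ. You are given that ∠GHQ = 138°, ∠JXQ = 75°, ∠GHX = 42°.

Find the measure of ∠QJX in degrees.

∠QJX = 63°

1. ∠GXH = 75°  [H on XQ, G on XJ]
2. ∠HGX = 63°  [△XHG]
3. ∠QJX = 63°  [HG∥QJ, corresponding at G]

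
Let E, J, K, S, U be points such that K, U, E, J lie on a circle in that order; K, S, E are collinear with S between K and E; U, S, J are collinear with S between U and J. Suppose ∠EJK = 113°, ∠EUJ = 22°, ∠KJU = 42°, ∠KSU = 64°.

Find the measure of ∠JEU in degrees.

∠JEU = 87°

1. ∠EKJ = 22°  [same arc EJ]
2. ∠ESJ = 64°  [vertical angles at S]
3. ∠JEK = 45°  [△KEJ]
4. ∠EJU = 71°  [△ESJ]
5. ∠JEU = 87°  [△UEJ]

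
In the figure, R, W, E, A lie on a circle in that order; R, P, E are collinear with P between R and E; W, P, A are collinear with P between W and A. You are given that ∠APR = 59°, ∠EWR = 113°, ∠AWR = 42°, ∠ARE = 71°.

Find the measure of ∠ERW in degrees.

∠ERW = 17°

1. ∠EPW = 59°  [vertical angles at P]
2. ∠RPW = 121°  [linear pair at P on RE]
3. ∠ERW = 17°  [△RPW]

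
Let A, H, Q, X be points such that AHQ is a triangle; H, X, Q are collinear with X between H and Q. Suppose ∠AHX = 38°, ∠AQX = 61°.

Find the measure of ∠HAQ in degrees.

∠HAQ = 81°

1. ∠AHQ = 38°  [X on ray HQ]
2. ∠AQH = 61°  [X on ray QH]
3. ∠HAQ = 81°  [△AHQ]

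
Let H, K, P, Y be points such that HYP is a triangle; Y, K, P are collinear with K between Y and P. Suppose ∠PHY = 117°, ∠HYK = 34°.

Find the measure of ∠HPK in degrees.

1. ∠HYP = 34°  [K on ray YP]
2. ∠HPY = 29°  [△HYP]
3. ∠HPK = 29°  [K on ray PY]

∠HPK = 29°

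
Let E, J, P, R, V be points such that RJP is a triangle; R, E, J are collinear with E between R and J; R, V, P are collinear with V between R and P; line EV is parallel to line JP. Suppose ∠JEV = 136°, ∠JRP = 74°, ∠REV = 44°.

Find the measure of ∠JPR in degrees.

1. ∠ERV = 74°  [E on RJ, V on RP]
2. ∠EVR = 62°  [△REV]
3. ∠JPR = 62°  [EV∥JP, corresponding at V]

∠JPR = 62°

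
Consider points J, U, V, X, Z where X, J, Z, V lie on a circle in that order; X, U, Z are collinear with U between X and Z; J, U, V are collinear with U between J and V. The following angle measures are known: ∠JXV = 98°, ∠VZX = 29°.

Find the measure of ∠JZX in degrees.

1. ∠VJX = 29°  [same arc XV]
2. ∠JVX = 53°  [△XJV]
3. ∠JZX = 53°  [same arc XJ]

∠JZX = 53°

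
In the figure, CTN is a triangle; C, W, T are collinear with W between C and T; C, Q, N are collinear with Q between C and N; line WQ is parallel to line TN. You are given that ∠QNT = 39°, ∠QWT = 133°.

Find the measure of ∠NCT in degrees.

∠NCT = 94°

1. ∠CNT = 39°  [Q on ray NC]
2. ∠CWQ = 47°  [linear pair at W on CT]
3. ∠CQW = 39°  [WQ∥TN, corresponding at Q]
4. ∠QCW = 94°  [△CWQ]
5. ∠NCT = 94°  [W on CT, Q on CN]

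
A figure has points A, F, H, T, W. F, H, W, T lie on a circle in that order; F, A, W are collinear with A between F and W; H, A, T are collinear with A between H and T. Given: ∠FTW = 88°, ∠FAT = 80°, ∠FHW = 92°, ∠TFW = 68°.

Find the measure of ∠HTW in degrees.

1. ∠FWT = 24°  [△FWT]
2. ∠TAW = 100°  [linear pair at A on FW]
3. ∠HTW = 56°  [△WAT]

∠HTW = 56°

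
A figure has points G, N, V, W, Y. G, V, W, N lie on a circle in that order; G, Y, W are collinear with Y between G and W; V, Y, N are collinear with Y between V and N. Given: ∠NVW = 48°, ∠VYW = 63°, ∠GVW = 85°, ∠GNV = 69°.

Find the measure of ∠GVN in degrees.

∠GVN = 37°

1. ∠GWV = 69°  [△VYW]
2. ∠GYV = 117°  [linear pair at Y on GW]
3. ∠VGW = 26°  [△GVW]
4. ∠GVN = 37°  [△GYV]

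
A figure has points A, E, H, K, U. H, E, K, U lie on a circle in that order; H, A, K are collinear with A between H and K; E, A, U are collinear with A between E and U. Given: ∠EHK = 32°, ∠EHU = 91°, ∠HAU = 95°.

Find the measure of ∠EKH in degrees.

∠EKH = 26°

1. ∠EUK = 32°  [same arc EK]
2. ∠EKU = 89°  [cyclic HEKU, opposite ∠H+∠K]
3. ∠EAK = 95°  [vertical angles at A]
4. ∠KEU = 59°  [△EKU]
5. ∠EKH = 26°  [△EAK]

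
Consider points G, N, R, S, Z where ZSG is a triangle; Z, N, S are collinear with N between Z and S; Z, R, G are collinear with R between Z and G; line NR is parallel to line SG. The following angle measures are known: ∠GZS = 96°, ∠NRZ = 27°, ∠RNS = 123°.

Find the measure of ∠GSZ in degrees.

1. ∠NZR = 96°  [N on ZS, R on ZG]
2. ∠RNZ = 57°  [△ZNR]
3. ∠GSZ = 57°  [NR∥SG, corresponding at N]

∠GSZ = 57°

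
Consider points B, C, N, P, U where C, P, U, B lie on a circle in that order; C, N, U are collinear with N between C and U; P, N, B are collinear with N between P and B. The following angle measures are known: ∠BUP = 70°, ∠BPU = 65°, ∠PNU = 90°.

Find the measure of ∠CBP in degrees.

1. ∠BCU = 65°  [same arc UB]
2. ∠BNC = 90°  [vertical angles at N]
3. ∠CBP = 25°  [△CNB]

∠CBP = 25°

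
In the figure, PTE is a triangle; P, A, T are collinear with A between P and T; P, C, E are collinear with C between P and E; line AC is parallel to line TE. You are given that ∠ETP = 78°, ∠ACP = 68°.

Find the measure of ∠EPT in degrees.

∠EPT = 34°

1. ∠CAP = 78°  [AC∥TE, corresponding at A]
2. ∠APC = 34°  [△PAC]
3. ∠EPT = 34°  [A on PT, C on PE]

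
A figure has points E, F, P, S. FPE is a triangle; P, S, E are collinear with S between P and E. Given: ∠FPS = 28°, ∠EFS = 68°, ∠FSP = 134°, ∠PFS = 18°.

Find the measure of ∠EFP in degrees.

∠EFP = 86°

1. ∠EPF = 28°  [S on ray PE]
2. ∠ESF = 46°  [linear pair at S on PE]
3. ∠FES = 66°  [△FSE]
4. ∠FEP = 66°  [S on ray EP]
5. ∠EFP = 86°  [△FPE]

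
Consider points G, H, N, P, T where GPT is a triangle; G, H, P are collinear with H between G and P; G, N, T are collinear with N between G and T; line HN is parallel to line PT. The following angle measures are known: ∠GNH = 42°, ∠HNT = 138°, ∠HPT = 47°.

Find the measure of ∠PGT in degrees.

∠PGT = 91°

1. ∠GTP = 42°  [HN∥PT, corresponding at N]
2. ∠GPT = 47°  [H on ray PG]
3. ∠PGT = 91°  [△GPT]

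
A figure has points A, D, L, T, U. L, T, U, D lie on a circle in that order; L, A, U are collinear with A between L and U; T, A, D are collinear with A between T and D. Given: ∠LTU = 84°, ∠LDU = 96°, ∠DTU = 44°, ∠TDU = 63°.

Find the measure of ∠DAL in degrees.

1. ∠DLU = 44°  [same arc UD]
2. ∠DUL = 40°  [△LUD]
3. ∠DAU = 77°  [△UAD]
4. ∠DAL = 103°  [linear pair at A on LU]

∠DAL = 103°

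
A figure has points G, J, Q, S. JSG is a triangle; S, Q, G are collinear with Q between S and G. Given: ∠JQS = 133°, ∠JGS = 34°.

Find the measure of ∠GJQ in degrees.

1. ∠GQJ = 47°  [linear pair at Q on SG]
2. ∠JGQ = 34°  [Q on ray GS]
3. ∠GJQ = 99°  [△JQG]

∠GJQ = 99°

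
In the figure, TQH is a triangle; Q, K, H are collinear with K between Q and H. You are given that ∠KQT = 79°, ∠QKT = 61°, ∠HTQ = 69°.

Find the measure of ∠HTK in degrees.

∠HTK = 29°

1. ∠HQT = 79°  [K on ray QH]
2. ∠HKT = 119°  [linear pair at K on QH]
3. ∠QHT = 32°  [△TQH]
4. ∠KHT = 32°  [K on ray HQ]
5. ∠HTK = 29°  [△TKH]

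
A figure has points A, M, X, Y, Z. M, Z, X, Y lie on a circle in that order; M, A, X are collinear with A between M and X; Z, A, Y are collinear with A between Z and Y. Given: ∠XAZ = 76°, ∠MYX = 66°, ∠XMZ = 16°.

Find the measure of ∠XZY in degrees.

1. ∠MZX = 114°  [cyclic MZXY, opposite ∠Z+∠Y]
2. ∠MXZ = 50°  [△MZX]
3. ∠XZY = 54°  [△ZAX]

∠XZY = 54°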